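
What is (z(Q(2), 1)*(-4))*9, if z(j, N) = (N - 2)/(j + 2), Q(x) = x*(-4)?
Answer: -6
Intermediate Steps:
Q(x) = -4*x
z(j, N) = (-2 + N)/(2 + j)
(z(Q(2), 1)*(-4))*9 = (((-2 + 1)/(2 - 4*2))*(-4))*9 = ((-1/(2 - 8))*(-4))*9 = ((-1/(-6))*(-4))*9 = (-⅙*(-1)*(-4))*9 = ((⅙)*(-4))*9 = -⅔*9 = -6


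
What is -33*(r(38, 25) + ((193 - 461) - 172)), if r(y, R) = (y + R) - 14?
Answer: 12903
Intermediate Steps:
r(y, R) = -14 + R + y (r(y, R) = (R + y) - 14 = -14 + R + y)
-33*(r(38, 25) + ((193 - 461) - 172)) = -33*((-14 + 25 + 38) + ((193 - 461) - 172)) = -33*(49 + (-268 - 172)) = -33*(49 - 440) = -33*(-391) = 12903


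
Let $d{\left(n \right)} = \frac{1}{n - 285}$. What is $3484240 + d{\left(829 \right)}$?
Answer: $\frac{1895426561}{544} \approx 3.4842 \cdot 10^{6}$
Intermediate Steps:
$d{\left(n \right)} = \frac{1}{-285 + n}$
$3484240 + d{\left(829 \right)} = 3484240 + \frac{1}{-285 + 829} = 3484240 + \frac{1}{544} = \frac{1895426561}{544}$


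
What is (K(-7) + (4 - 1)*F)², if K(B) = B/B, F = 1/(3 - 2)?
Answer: 16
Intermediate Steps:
F = 1 (F = 1/1 = 1)
K(B) = 1
(K(-7) + (4 - 1)*F)² = (1 + (4 - 1)*1)² = (1 + 3*1)² = (1 + 3)² = 4² = 16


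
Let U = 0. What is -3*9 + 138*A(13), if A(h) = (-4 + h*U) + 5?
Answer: 111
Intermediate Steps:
A(h) = 1 (A(h) = (-4 + h*0) + 5 = (-4 + 0) + 5 = -4 + 5 = 1)
-3*9 + 138*A(13) = -3*9 + 138*1 = -27 + 138 = 111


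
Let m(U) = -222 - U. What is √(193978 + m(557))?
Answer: √193199 ≈ 439.54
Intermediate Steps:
√(193978 + m(557)) = √(193978 + (-222 - 1*557)) = √(193978 + (-222 - 557)) = √(193978 - 779) = √193199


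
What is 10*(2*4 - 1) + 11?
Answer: 81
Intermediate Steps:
10*(2*4 - 1) + 11 = 10*(8 - 1) + 11 = 10*7 + 11 = 70 + 11 = 81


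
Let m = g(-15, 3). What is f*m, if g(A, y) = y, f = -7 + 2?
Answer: -15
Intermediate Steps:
f = -5
m = 3
f*m = -5*3 = -15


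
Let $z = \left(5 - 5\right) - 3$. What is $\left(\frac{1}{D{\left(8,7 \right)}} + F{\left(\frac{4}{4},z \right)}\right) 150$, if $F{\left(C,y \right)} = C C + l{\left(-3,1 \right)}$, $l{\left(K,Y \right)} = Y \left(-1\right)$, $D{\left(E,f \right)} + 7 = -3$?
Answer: $-15$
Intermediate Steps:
$D{\left(E,f \right)} = -10$ ($D{\left(E,f \right)} = -7 - 3 = -10$)
$l{\left(K,Y \right)} = - Y$
$z = -3$ ($z = 0 - 3 = -3$)
$F{\left(C,y \right)} = -1 + C^{2}$ ($F{\left(C,y \right)} = C C - 1 = C^{2} - 1 = -1 + C^{2}$)
$\left(\frac{1}{D{\left(8,7 \right)}} + F{\left(\frac{4}{4},z \right)}\right) 150 = \left(\frac{1}{-10} - \left(1 - \left(\frac{4}{4}\right)^{2}\right)\right) 150 = \left(- \frac{1}{10} - \left(1 - \left(4 \cdot \frac{1}{4}\right)^{2}\right)\right) 150 = \left(- \frac{1}{10} - \left(1 - 1^{2}\right)\right) 150 = \left(- \frac{1}{10} + \left(-1 + 1\right)\right) 150 = \left(- \frac{1}{10} + 0\right) 150 = \left(- \frac{1}{10}\right) 150 = -15$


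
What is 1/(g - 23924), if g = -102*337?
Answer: -1/58298 ≈ -1.7153e-5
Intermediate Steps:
g = -34374
1/(g - 23924) = 1/(-34374 - 23924) = 1/(-58298) = -1/58298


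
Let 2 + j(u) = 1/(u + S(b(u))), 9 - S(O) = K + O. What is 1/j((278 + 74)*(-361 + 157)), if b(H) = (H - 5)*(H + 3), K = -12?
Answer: -5156604252/10313208505 ≈ -0.50000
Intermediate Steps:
b(H) = (-5 + H)*(3 + H)
S(O) = 21 - O (S(O) = 9 - (-12 + O) = 9 + (12 - O) = 21 - O)
j(u) = -2 + 1/(36 - u² + 3*u) (j(u) = -2 + 1/(u + (21 - (-15 + u² - 2*u))) = -2 + 1/(u + (21 + (15 - u² + 2*u))) = -2 + 1/(u + (36 - u² + 2*u)) = -2 + 1/(36 - u² + 3*u))
1/j((278 + 74)*(-361 + 157)) = 1/((-71 - 6*(278 + 74)*(-361 + 157) + 2*((278 + 74)*(-361 + 157))²)/(36 - ((278 + 74)*(-361 + 157))² + 3*((278 + 74)*(-361 + 157)))) = 1/((-71 - 2112*(-204) + 2*(352*(-204))²)/(36 - (352*(-204))² + 3*(352*(-204)))) = 1/((-71 - 6*(-71808) + 2*(-71808)²)/(36 - 1*(-71808)² + 3*(-71808))) = 1/((-71 + 430848 + 2*5156388864)/(36 - 1*5156388864 - 215424)) = 1/((-71 + 430848 + 10312777728)/(36 - 5156388864 - 215424)) = 1/(10313208505/(-5156604252)) = 1/(-1/5156604252*10313208505) = 1/(-10313208505/5156604252) = -5156604252/10313208505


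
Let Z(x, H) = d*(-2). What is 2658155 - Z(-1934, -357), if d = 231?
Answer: 2658617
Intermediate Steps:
Z(x, H) = -462 (Z(x, H) = 231*(-2) = -462)
2658155 - Z(-1934, -357) = 2658155 - 1*(-462) = 2658155 + 462 = 2658617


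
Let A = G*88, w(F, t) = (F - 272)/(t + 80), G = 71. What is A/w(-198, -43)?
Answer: -115588/235 ≈ -491.86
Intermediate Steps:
w(F, t) = (-272 + F)/(80 + t)
A = 6248 (A = 71*88 = 6248)
A/w(-198, -43) = 6248/(((-272 - 198)/(80 - 43))) = 6248/((-470/37)) = 6248/(((1/37)*(-470))) = 6248/(-470/37) = 6248*(-37/470) = -115588/235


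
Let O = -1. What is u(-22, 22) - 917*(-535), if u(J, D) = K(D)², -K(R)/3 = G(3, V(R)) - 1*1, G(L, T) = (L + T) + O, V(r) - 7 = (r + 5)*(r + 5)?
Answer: 5379116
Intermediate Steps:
V(r) = 7 + (5 + r)² (V(r) = 7 + (r + 5)*(r + 5) = 7 + (5 + r)*(5 + r) = 7 + (5 + r)²)
G(L, T) = -1 + L + T (G(L, T) = (L + T) - 1 = -1 + L + T)
K(R) = -24 - 3*(5 + R)² (K(R) = -3*((-1 + 3 + (7 + (5 + R)²)) - 1*1) = -3*((9 + (5 + R)²) - 1) = -3*(8 + (5 + R)²) = -24 - 3*(5 + R)²)
u(J, D) = (-24 - 3*(5 + D)²)²
u(-22, 22) - 917*(-535) = 9*(8 + (5 + 22)²)² - 917*(-535) = 9*(8 + 27²)² + 490595 = 9*(8 + 729)² + 490595 = 9*737² + 490595 = 9*543169 + 490595 = 4888521 + 490595 = 5379116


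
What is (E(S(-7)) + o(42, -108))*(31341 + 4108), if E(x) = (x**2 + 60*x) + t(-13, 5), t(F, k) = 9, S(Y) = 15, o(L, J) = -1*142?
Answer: 35165408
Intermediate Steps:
o(L, J) = -142
E(x) = 9 + x**2 + 60*x (E(x) = (x**2 + 60*x) + 9 = 9 + x**2 + 60*x)
(E(S(-7)) + o(42, -108))*(31341 + 4108) = ((9 + 15**2 + 60*15) - 142)*(31341 + 4108) = ((9 + 225 + 900) - 142)*35449 = (1134 - 142)*35449 = 992*35449 = 35165408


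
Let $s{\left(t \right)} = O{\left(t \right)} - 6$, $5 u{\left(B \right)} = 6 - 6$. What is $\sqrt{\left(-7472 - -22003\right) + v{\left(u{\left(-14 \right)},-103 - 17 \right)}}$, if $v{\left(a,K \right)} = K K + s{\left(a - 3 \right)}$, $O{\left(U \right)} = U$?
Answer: $\sqrt{28922} \approx 170.06$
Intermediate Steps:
$u{\left(B \right)} = 0$ ($u{\left(B \right)} = \frac{6 - 6}{5} = \frac{1}{5} \cdot 0 = 0$)
$s{\left(t \right)} = -6 + t$ ($s{\left(t \right)} = t - 6 = -6 + t$)
$v{\left(a,K \right)} = -9 + a + K^{2}$ ($v{\left(a,K \right)} = K K + \left(-6 + \left(a - 3\right)\right) = K^{2} + \left(-6 + \left(-3 + a\right)\right) = K^{2} + \left(-9 + a\right) = -9 + a + K^{2}$)
$\sqrt{\left(-7472 - -22003\right) + v{\left(u{\left(-14 \right)},-103 - 17 \right)}} = \sqrt{\left(-7472 - -22003\right) + \left(-9 + 0 + \left(-103 - 17\right)^{2}\right)} = \sqrt{\left(-7472 + 22003\right) + \left(-9 + 0 + \left(-120\right)^{2}\right)} = \sqrt{14531 + \left(-9 + 0 + 14400\right)} = \sqrt{14531 + 14391} = \sqrt{28922}$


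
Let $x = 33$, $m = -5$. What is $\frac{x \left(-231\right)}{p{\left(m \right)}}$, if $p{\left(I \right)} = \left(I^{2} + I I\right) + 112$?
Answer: $- \frac{847}{18} \approx -47.056$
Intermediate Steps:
$p{\left(I \right)} = 112 + 2 I^{2}$ ($p{\left(I \right)} = \left(I^{2} + I^{2}\right) + 112 = 2 I^{2} + 112 = 112 + 2 I^{2}$)
$\frac{x \left(-231\right)}{p{\left(m \right)}} = \frac{33 \left(-231\right)}{112 + 2 \left(-5\right)^{2}} = - \frac{7623}{112 + 2 \cdot 25} = - \frac{7623}{112 + 50} = - \frac{7623}{162} = \left(-7623\right) \frac{1}{162} = - \frac{847}{18}$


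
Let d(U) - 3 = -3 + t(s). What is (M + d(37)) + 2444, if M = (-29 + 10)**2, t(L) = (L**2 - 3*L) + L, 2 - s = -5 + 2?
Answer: 2820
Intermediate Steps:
s = 5 (s = 2 - (-5 + 2) = 2 - 1*(-3) = 2 + 3 = 5)
t(L) = L**2 - 2*L
M = 361 (M = (-19)**2 = 361)
d(U) = 15 (d(U) = 3 + (-3 + 5*(-2 + 5)) = 3 + (-3 + 5*3) = 3 + (-3 + 15) = 3 + 12 = 15)
(M + d(37)) + 2444 = (361 + 15) + 2444 = 376 + 2444 = 2820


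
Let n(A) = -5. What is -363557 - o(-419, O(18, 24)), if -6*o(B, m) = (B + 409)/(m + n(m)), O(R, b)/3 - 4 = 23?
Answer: -82891001/228 ≈ -3.6356e+5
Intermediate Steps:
O(R, b) = 81 (O(R, b) = 12 + 3*23 = 12 + 69 = 81)
o(B, m) = -(409 + B)/(6*(-5 + m)) (o(B, m) = -(B + 409)/(6*(m - 5)) = -(409 + B)/(6*(-5 + m)))
-363557 - o(-419, O(18, 24)) = -363557 - (-409 - 1*(-419))/(6*(-5 + 81)) = -363557 - (-409 + 419)/(6*76) = -363557 - 10/(6*76) = -363557 - 1*5/228 = -363557 - 5/228 = -82891001/228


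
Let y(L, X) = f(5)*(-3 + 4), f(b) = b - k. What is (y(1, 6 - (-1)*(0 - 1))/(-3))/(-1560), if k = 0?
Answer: 1/936 ≈ 0.0010684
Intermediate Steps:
f(b) = b (f(b) = b - 1*0 = b + 0 = b)
y(L, X) = 5 (y(L, X) = 5*(-3 + 4) = 5*1 = 5)
(y(1, 6 - (-1)*(0 - 1))/(-3))/(-1560) = (5/(-3))/(-1560) = (5*(-1/3))*(-1/1560) = -5/3*(-1/1560) = 1/936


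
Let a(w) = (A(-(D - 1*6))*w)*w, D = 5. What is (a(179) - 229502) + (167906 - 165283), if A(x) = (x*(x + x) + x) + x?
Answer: -98715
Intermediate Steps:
A(x) = 2*x + 2*x**2 (A(x) = (x*(2*x) + x) + x = (2*x**2 + x) + x = (x + 2*x**2) + x = 2*x + 2*x**2)
a(w) = 4*w**2 (a(w) = ((2*(-(5 - 1*6))*(1 - (5 - 1*6)))*w)*w = ((2*(-(5 - 6))*(1 - (5 - 6)))*w)*w = ((2*(-1*(-1))*(1 - 1*(-1)))*w)*w = ((2*1*(1 + 1))*w)*w = ((2*1*2)*w)*w = (4*w)*w = 4*w**2)
(a(179) - 229502) + (167906 - 165283) = (4*179**2 - 229502) + (167906 - 165283) = (4*32041 - 229502) + 2623 = (128164 - 229502) + 2623 = -101338 + 2623 = -98715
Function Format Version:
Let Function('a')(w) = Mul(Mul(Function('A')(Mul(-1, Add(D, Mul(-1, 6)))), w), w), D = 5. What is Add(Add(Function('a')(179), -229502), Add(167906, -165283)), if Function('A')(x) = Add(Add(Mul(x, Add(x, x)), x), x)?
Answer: -98715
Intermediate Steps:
Function('A')(x) = Add(Mul(2, x), Mul(2, Pow(x, 2))) (Function('A')(x) = Add(Add(Mul(x, Mul(2, x)), x), x) = Add(Add(Mul(2, Pow(x, 2)), x), x) = Add(Add(x, Mul(2, Pow(x, 2))), x) = Add(Mul(2, x), Mul(2, Pow(x, 2))))
Function('a')(w) = Mul(4, Pow(w, 2)) (Function('a')(w) = Mul(Mul(Mul(2, Mul(-1, Add(5, Mul(-1, 6))), Add(1, Mul(-1, Add(5, Mul(-1, 6))))), w), w) = Mul(Mul(Mul(2, Mul(-1, Add(5, -6)), Add(1, Mul(-1, Add(5, -6)))), w), w) = Mul(Mul(Mul(2, Mul(-1, -1), Add(1, Mul(-1, -1))), w), w) = Mul(Mul(Mul(2, 1, Add(1, 1)), w), w) = Mul(Mul(Mul(2, 1, 2), w), w) = Mul(Mul(4, w), w) = Mul(4, Pow(w, 2)))
Add(Add(Function('a')(179), -229502), Add(167906, -165283)) = Add(Add(Mul(4, Pow(179, 2)), -229502), Add(167906, -165283)) = Add(Add(Mul(4, 32041), -229502), 2623) = Add(Add(128164, -229502), 2623) = Add(-101338, 2623) = -98715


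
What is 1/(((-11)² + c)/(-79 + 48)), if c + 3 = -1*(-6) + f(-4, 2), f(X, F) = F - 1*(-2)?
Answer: -31/128 ≈ -0.24219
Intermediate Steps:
f(X, F) = 2 + F (f(X, F) = F + 2 = 2 + F)
c = 7 (c = -3 + (-1*(-6) + (2 + 2)) = -3 + (6 + 4) = -3 + 10 = 7)
1/(((-11)² + c)/(-79 + 48)) = 1/(((-11)² + 7)/(-79 + 48)) = 1/((121 + 7)/(-31)) = 1/(128*(-1/31)) = 1/(-128/31) = -31/128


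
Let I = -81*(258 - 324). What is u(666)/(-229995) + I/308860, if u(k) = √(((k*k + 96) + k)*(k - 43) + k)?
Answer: 2673/154430 - 2*√69202695/229995 ≈ -0.055030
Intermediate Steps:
I = 5346 (I = -81*(-66) = 5346)
u(k) = √(k + (-43 + k)*(96 + k + k²)) (u(k) = √(((k² + 96) + k)*(-43 + k) + k) = √(((96 + k²) + k)*(-43 + k) + k) = √((96 + k + k²)*(-43 + k) + k) = √((-43 + k)*(96 + k + k²) + k) = √(k + (-43 + k)*(96 + k + k²)))
u(666)/(-229995) + I/308860 = √(-4128 + 666³ - 42*666² + 54*666)/(-229995) + 5346/308860 = √(-4128 + 295408296 - 42*443556 + 35964)*(-1/229995) + 5346*(1/308860) = √(-4128 + 295408296 - 18629352 + 35964)*(-1/229995) + 2673/154430 = √276810780*(-1/229995) + 2673/154430 = (2*√69202695)*(-1/229995) + 2673/154430 = -2*√69202695/229995 + 2673/154430 = 2673/154430 - 2*√69202695/229995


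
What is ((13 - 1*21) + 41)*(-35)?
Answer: -1155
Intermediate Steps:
((13 - 1*21) + 41)*(-35) = ((13 - 21) + 41)*(-35) = (-8 + 41)*(-35) = 33*(-35) = -1155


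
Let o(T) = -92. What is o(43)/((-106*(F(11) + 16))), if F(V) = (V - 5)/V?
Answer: 253/4823 ≈ 0.052457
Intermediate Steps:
F(V) = (-5 + V)/V
o(43)/((-106*(F(11) + 16))) = -92*(-1/(106*((-5 + 11)/11 + 16))) = -92*(-1/(106*((1/11)*6 + 16))) = -92*(-1/(106*(6/11 + 16))) = -92/((-106*182/11)) = -92/(-19292/11) = -92*(-11/19292) = 253/4823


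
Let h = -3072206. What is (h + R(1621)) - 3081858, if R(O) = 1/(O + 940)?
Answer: -15760557903/2561 ≈ -6.1541e+6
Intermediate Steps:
R(O) = 1/(940 + O)
(h + R(1621)) - 3081858 = (-3072206 + 1/(940 + 1621)) - 3081858 = (-3072206 + 1/2561) - 3081858 = -7867919565/2561 - 3081858 = -15760557903/2561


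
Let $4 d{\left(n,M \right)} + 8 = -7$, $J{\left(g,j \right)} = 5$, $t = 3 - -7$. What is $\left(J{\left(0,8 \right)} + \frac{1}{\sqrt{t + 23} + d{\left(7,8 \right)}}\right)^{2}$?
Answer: $\frac{829691}{30603} + \frac{5600 \sqrt{33}}{10201} \approx 30.265$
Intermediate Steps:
$t = 10$ ($t = 3 + 7 = 10$)
$d{\left(n,M \right)} = - \frac{15}{4}$ ($d{\left(n,M \right)} = -2 + \frac{1}{4} \left(-7\right) = -2 - \frac{7}{4} = - \frac{15}{4}$)
$\left(J{\left(0,8 \right)} + \frac{1}{\sqrt{t + 23} + d{\left(7,8 \right)}}\right)^{2} = \left(5 + \frac{1}{\sqrt{10 + 23} - \frac{15}{4}}\right)^{2} = \left(5 + \frac{1}{\sqrt{33} - \frac{15}{4}}\right)^{2} = \left(5 + \frac{1}{- \frac{15}{4} + \sqrt{33}}\right)^{2}$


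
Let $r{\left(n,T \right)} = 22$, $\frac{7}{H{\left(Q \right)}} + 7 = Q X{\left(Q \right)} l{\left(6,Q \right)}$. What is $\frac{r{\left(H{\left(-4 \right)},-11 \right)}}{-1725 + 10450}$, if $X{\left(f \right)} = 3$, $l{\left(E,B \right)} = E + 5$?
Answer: $\frac{22}{8725} \approx 0.0025215$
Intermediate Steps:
$l{\left(E,B \right)} = 5 + E$
$H{\left(Q \right)} = \frac{7}{-7 + 33 Q}$ ($H{\left(Q \right)} = \frac{7}{-7 + Q 3 \left(5 + 6\right)} = \frac{7}{-7 + 3 Q 11} = \frac{7}{-7 + 33 Q}$)
$\frac{r{\left(H{\left(-4 \right)},-11 \right)}}{-1725 + 10450} = \frac{1}{-1725 + 10450} \cdot 22 = \frac{1}{8725} \cdot 22 = \frac{22}{8725}$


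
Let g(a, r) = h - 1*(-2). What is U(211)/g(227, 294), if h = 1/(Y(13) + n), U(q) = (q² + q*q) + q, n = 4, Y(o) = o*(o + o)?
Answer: 30524526/685 ≈ 44561.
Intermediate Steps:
Y(o) = 2*o² (Y(o) = o*(2*o) = 2*o²)
U(q) = q + 2*q² (U(q) = (q² + q²) + q = 2*q² + q = q + 2*q²)
h = 1/342 (h = 1/(2*13² + 4) = 1/(2*169 + 4) = 1/(338 + 4) = 1/342 ≈ 0.0029240)
g(a, r) = 685/342 (g(a, r) = 1/342 - 1*(-2) = 1/342 + 2 = 685/342)
U(211)/g(227, 294) = (211*(1 + 2*211))/(685/342) = (211*(1 + 422))*(342/685) = (211*423)*(342/685) = 89253*(342/685) = 30524526/685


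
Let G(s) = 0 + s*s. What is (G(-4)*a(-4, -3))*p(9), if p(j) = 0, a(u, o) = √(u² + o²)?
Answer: 0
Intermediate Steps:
a(u, o) = √(o² + u²)
G(s) = s² (G(s) = 0 + s² = s²)
(G(-4)*a(-4, -3))*p(9) = ((-4)²*√((-3)² + (-4)²))*0 = (16*√(9 + 16))*0 = (16*√25)*0 = (16*5)*0 = 80*0 = 0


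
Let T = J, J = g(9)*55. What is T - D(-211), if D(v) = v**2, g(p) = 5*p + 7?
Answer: -41661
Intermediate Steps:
g(p) = 7 + 5*p
J = 2860 (J = (7 + 5*9)*55 = (7 + 45)*55 = 52*55 = 2860)
T = 2860
T - D(-211) = 2860 - 1*(-211)**2 = 2860 - 1*44521 = 2860 - 44521 = -41661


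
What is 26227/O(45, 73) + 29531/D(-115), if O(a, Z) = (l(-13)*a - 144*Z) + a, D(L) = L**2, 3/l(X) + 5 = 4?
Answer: -33764413/140211450 ≈ -0.24081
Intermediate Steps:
l(X) = -3 (l(X) = 3/(-5 + 4) = 3/(-1) = 3*(-1) = -3)
O(a, Z) = -144*Z - 2*a (O(a, Z) = (-3*a - 144*Z) + a = (-144*Z - 3*a) + a = -144*Z - 2*a)
26227/O(45, 73) + 29531/D(-115) = 26227/(-144*73 - 2*45) + 29531/((-115)**2) = 26227/(-10512 - 90) + 29531/13225 = 26227/(-10602) + 29531*(1/13225) = 26227*(-1/10602) + 29531/13225 = -26227/10602 + 29531/13225 = -33764413/140211450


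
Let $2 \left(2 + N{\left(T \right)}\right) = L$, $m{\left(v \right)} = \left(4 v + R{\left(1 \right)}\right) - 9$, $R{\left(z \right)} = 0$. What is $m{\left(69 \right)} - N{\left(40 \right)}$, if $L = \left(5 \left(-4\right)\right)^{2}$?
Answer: $69$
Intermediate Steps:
$m{\left(v \right)} = -9 + 4 v$ ($m{\left(v \right)} = \left(4 v + 0\right) - 9 = 4 v - 9 = -9 + 4 v$)
$L = 400$ ($L = \left(-20\right)^{2} = 400$)
$N{\left(T \right)} = 198$ ($N{\left(T \right)} = -2 + \frac{1}{2} \cdot 400 = -2 + 200 = 198$)
$m{\left(69 \right)} - N{\left(40 \right)} = \left(-9 + 4 \cdot 69\right) - 198 = \left(-9 + 276\right) - 198 = 267 - 198 = 69$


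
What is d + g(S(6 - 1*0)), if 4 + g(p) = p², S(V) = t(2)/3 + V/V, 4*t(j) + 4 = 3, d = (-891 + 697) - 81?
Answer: -40055/144 ≈ -278.16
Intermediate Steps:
d = -275 (d = -194 - 81 = -275)
t(j) = -¼ (t(j) = -1 + (¼)*3 = -1 + ¾ = -¼)
S(V) = 11/12 (S(V) = -¼/3 + V/V = -¼*⅓ + 1 = -1/12 + 1 = 11/12)
g(p) = -4 + p²
d + g(S(6 - 1*0)) = -275 + (-4 + (11/12)²) = -275 + (-4 + 121/144) = -275 - 455/144 = -40055/144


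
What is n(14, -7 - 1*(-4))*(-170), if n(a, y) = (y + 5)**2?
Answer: -680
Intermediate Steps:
n(a, y) = (5 + y)**2
n(14, -7 - 1*(-4))*(-170) = (5 + (-7 - 1*(-4)))**2*(-170) = (5 + (-7 + 4))**2*(-170) = (5 - 3)**2*(-170) = 2**2*(-170) = 4*(-170) = -680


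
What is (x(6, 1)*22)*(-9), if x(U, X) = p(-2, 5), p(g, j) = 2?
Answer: -396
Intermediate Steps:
x(U, X) = 2
(x(6, 1)*22)*(-9) = (2*22)*(-9) = 44*(-9) = -396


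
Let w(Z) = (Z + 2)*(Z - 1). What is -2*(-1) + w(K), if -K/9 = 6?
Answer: 2862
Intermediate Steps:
K = -54 (K = -9*6 = -54)
w(Z) = (-1 + Z)*(2 + Z) (w(Z) = (2 + Z)*(-1 + Z) = (-1 + Z)*(2 + Z))
-2*(-1) + w(K) = -2*(-1) + (-2 - 54 + (-54)²) = 2 + (-2 - 54 + 2916) = 2 + 2860 = 2862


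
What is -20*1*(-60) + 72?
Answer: 1272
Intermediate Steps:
-20*1*(-60) + 72 = -20*(-60) + 72 = 1200 + 72 = 1272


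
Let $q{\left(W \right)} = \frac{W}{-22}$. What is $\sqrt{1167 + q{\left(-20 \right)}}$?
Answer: $\frac{\sqrt{141317}}{11} \approx 34.175$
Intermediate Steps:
$q{\left(W \right)} = - \frac{W}{22}$ ($q{\left(W \right)} = W \left(- \frac{1}{22}\right) = - \frac{W}{22}$)
$\sqrt{1167 + q{\left(-20 \right)}} = \sqrt{1167 - - \frac{10}{11}} = \sqrt{1167 + \frac{10}{11}} = \sqrt{\frac{12847}{11}} = \frac{\sqrt{141317}}{11}$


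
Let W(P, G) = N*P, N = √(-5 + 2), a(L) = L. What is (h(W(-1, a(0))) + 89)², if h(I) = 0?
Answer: 7921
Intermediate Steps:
N = I*√3 (N = √(-3) = I*√3 ≈ 1.732*I)
W(P, G) = I*P*√3 (W(P, G) = (I*√3)*P = I*P*√3)
(h(W(-1, a(0))) + 89)² = (0 + 89)² = 89² = 7921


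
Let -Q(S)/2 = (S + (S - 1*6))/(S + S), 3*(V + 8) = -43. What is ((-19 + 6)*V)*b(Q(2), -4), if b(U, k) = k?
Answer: -3484/3 ≈ -1161.3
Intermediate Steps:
V = -67/3 (V = -8 + (1/3)*(-43) = -8 - 43/3 = -67/3 ≈ -22.333)
Q(S) = -(-6 + 2*S)/S (Q(S) = -2*(S + (S - 1*6))/(S + S) = -2*(S + (S - 6))/(2*S) = -2*(S + (-6 + S))*1/(2*S) = -2*(-6 + 2*S)*1/(2*S) = -(-6 + 2*S)/S)
((-19 + 6)*V)*b(Q(2), -4) = ((-19 + 6)*(-67/3))*(-4) = -13*(-67/3)*(-4) = (871/3)*(-4) = -3484/3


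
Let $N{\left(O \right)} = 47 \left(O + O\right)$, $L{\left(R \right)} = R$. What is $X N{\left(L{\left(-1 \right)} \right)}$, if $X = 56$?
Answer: $-5264$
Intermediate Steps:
$N{\left(O \right)} = 94 O$ ($N{\left(O \right)} = 47 \cdot 2 O = 94 O$)
$X N{\left(L{\left(-1 \right)} \right)} = 56 \cdot 94 \left(-1\right) = 56 \left(-94\right) = -5264$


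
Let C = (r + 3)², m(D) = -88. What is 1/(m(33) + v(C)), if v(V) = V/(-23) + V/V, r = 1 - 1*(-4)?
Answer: -23/2065 ≈ -0.011138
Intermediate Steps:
r = 5 (r = 1 + 4 = 5)
C = 64 (C = (5 + 3)² = 8² = 64)
v(V) = 1 - V/23 (v(V) = V*(-1/23) + 1 = -V/23 + 1 = 1 - V/23)
1/(m(33) + v(C)) = 1/(-88 + (1 - 1/23*64)) = 1/(-88 + (1 - 64/23)) = 1/(-88 - 41/23) = 1/(-2065/23) = -23/2065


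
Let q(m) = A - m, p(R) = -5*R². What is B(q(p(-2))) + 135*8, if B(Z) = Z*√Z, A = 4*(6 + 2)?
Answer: 1080 + 104*√13 ≈ 1455.0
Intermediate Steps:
A = 32 (A = 4*8 = 32)
q(m) = 32 - m
B(Z) = Z^(3/2)
B(q(p(-2))) + 135*8 = (32 - (-5)*(-2)²)^(3/2) + 135*8 = (32 - (-5)*4)^(3/2) + 1080 = (32 - 1*(-20))^(3/2) + 1080 = (32 + 20)^(3/2) + 1080 = 52^(3/2) + 1080 = 104*√13 + 1080 = 1080 + 104*√13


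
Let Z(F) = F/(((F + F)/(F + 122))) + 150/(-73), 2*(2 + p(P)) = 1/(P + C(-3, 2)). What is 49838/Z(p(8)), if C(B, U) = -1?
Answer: 101868872/118513 ≈ 859.56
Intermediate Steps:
p(P) = -2 + 1/(2*(-1 + P)) (p(P) = -2 + 1/(2*(P - 1)) = -2 + 1/(2*(-1 + P)))
Z(F) = 4303/73 + F/2 (Z(F) = F/(((2*F)/(122 + F))) + 150*(-1/73) = F/((2*F/(122 + F))) - 150/73 = F*((122 + F)/(2*F)) - 150/73 = (61 + F/2) - 150/73 = 4303/73 + F/2)
49838/Z(p(8)) = 49838/(4303/73 + ((5 - 4*8)/(2*(-1 + 8)))/2) = 49838/(4303/73 + ((½)*(5 - 32)/7)/2) = 49838/(4303/73 + ((½)*(⅐)*(-27))/2) = 49838/(4303/73 + (½)*(-27/14)) = 49838/(4303/73 - 27/28) = 49838/(118513/2044) = 49838*(2044/118513) = 101868872/118513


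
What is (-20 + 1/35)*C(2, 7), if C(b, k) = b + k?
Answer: -6291/35 ≈ -179.74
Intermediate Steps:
(-20 + 1/35)*C(2, 7) = (-20 + 1/35)*(2 + 7) = (-20 + 1/35)*9 = -699/35*9 = -6291/35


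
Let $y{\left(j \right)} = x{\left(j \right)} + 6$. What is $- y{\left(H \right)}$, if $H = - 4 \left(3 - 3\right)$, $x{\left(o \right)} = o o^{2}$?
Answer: $-6$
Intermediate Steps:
$x{\left(o \right)} = o^{3}$
$H = 0$ ($H = \left(-4\right) 0 = 0$)
$y{\left(j \right)} = 6 + j^{3}$ ($y{\left(j \right)} = j^{3} + 6 = 6 + j^{3}$)
$- y{\left(H \right)} = - (6 + 0^{3}) = - (6 + 0) = \left(-1\right) 6 = -6$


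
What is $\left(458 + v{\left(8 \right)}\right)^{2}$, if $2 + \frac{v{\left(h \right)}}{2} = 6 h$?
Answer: $302500$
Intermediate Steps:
$v{\left(h \right)} = -4 + 12 h$ ($v{\left(h \right)} = -4 + 2 \cdot 6 h = -4 + 12 h$)
$\left(458 + v{\left(8 \right)}\right)^{2} = \left(458 + \left(-4 + 12 \cdot 8\right)\right)^{2} = \left(458 + \left(-4 + 96\right)\right)^{2} = \left(458 + 92\right)^{2} = 550^{2} = 302500$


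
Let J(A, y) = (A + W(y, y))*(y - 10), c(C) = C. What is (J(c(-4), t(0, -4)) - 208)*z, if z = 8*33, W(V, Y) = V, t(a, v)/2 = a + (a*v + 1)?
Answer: -50688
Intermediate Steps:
t(a, v) = 2 + 2*a + 2*a*v (t(a, v) = 2*(a + (a*v + 1)) = 2*(a + (1 + a*v)) = 2*(1 + a + a*v) = 2 + 2*a + 2*a*v)
J(A, y) = (-10 + y)*(A + y) (J(A, y) = (A + y)*(y - 10) = (A + y)*(-10 + y) = (-10 + y)*(A + y))
z = 264
(J(c(-4), t(0, -4)) - 208)*z = (((2 + 2*0 + 2*0*(-4))² - 10*(-4) - 10*(2 + 2*0 + 2*0*(-4)) - 4*(2 + 2*0 + 2*0*(-4))) - 208)*264 = (((2 + 0 + 0)² + 40 - 10*(2 + 0 + 0) - 4*(2 + 0 + 0)) - 208)*264 = ((2² + 40 - 10*2 - 4*2) - 208)*264 = ((4 + 40 - 20 - 8) - 208)*264 = (16 - 208)*264 = -192*264 = -50688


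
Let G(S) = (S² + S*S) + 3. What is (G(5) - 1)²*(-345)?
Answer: -932880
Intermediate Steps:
G(S) = 3 + 2*S² (G(S) = (S² + S²) + 3 = 2*S² + 3 = 3 + 2*S²)
(G(5) - 1)²*(-345) = ((3 + 2*5²) - 1)²*(-345) = ((3 + 2*25) - 1)²*(-345) = ((3 + 50) - 1)²*(-345) = (53 - 1)²*(-345) = 52²*(-345) = 2704*(-345) = -932880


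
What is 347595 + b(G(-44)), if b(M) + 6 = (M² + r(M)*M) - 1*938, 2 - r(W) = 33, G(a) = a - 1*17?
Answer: 352263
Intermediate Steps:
G(a) = -17 + a (G(a) = a - 17 = -17 + a)
r(W) = -31 (r(W) = 2 - 1*33 = 2 - 33 = -31)
b(M) = -944 + M² - 31*M (b(M) = -6 + ((M² - 31*M) - 1*938) = -6 + ((M² - 31*M) - 938) = -6 + (-938 + M² - 31*M) = -944 + M² - 31*M)
347595 + b(G(-44)) = 347595 + (-944 + (-17 - 44)² - 31*(-17 - 44)) = 347595 + (-944 + (-61)² - 31*(-61)) = 347595 + (-944 + 3721 + 1891) = 347595 + 4668 = 352263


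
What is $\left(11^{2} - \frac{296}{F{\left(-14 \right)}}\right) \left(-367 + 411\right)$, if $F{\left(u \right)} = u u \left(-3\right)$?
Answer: $\frac{785884}{147} \approx 5346.1$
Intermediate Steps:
$F{\left(u \right)} = - 3 u^{2}$ ($F{\left(u \right)} = u^{2} \left(-3\right) = - 3 u^{2}$)
$\left(11^{2} - \frac{296}{F{\left(-14 \right)}}\right) \left(-367 + 411\right) = \left(11^{2} - \frac{296}{\left(-3\right) \left(-14\right)^{2}}\right) \left(-367 + 411\right) = \left(121 - \frac{296}{\left(-3\right) 196}\right) 44 = \left(121 - \frac{296}{-588}\right) 44 = \left(121 - - \frac{74}{147}\right) 44 = \left(121 + \frac{74}{147}\right) 44 = \frac{17861}{147} \cdot 44 = \frac{785884}{147}$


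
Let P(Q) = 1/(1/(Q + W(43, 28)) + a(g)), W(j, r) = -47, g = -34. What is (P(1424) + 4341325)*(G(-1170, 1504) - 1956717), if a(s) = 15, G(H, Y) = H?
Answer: -175572362701370799/20656 ≈ -8.4998e+12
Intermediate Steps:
P(Q) = 1/(15 + 1/(-47 + Q)) (P(Q) = 1/(1/(Q - 47) + 15) = 1/(1/(-47 + Q) + 15) = 1/(15 + 1/(-47 + Q)))
(P(1424) + 4341325)*(G(-1170, 1504) - 1956717) = ((-47 + 1424)/(-704 + 15*1424) + 4341325)*(-1170 - 1956717) = (1377/(-704 + 21360) + 4341325)*(-1957887) = (1377/20656 + 4341325)*(-1957887) = (89674410577/20656)*(-1957887) = -175572362701370799/20656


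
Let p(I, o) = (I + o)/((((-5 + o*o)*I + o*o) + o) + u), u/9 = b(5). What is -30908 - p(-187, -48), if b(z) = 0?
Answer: -13218022791/427657 ≈ -30908.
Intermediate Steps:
u = 0 (u = 9*0 = 0)
p(I, o) = (I + o)/(o + o² + I*(-5 + o²)) (p(I, o) = (I + o)/((((-5 + o*o)*I + o*o) + o) + 0) = (I + o)/((((-5 + o²)*I + o²) + o) + 0) = (I + o)/(((I*(-5 + o²) + o²) + o) + 0) = (I + o)/(((o² + I*(-5 + o²)) + o) + 0) = (I + o)/((o + o² + I*(-5 + o²)) + 0) = (I + o)/(o + o² + I*(-5 + o²)))
-30908 - p(-187, -48) = -30908 - (-187 - 48)/(-48 + (-48)² - 5*(-187) - 187*(-48)²) = -30908 - (-235)/(-48 + 2304 + 935 - 187*2304) = -30908 - (-235)/(-48 + 2304 + 935 - 430848) = -30908 - (-235)/(-427657) = -30908 - (-1)*(-235)/427657 = -30908 - 1*235/427657 = -30908 - 235/427657 = -13218022791/427657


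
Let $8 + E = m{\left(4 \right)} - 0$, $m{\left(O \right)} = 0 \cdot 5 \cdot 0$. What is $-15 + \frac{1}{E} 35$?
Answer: $- \frac{155}{8} \approx -19.375$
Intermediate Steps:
$m{\left(O \right)} = 0$ ($m{\left(O \right)} = 0 \cdot 0 = 0$)
$E = -8$ ($E = -8 + \left(0 - 0\right) = -8 + \left(0 + 0\right) = -8 + 0 = -8$)
$-15 + \frac{1}{E} 35 = -15 + \frac{1}{-8} \cdot 35 = -15 - \frac{35}{8} = - \frac{155}{8}$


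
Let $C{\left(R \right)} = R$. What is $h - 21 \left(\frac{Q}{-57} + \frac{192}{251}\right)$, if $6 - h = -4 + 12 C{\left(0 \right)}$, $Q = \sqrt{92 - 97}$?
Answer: $- \frac{1522}{251} + \frac{7 i \sqrt{5}}{19} \approx -6.0637 + 0.82381 i$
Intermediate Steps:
$Q = i \sqrt{5}$ ($Q = \sqrt{92 - 97} = \sqrt{-5} = i \sqrt{5} \approx 2.2361 i$)
$h = 10$ ($h = 6 - \left(-4 + 12 \cdot 0\right) = 6 - \left(-4 + 0\right) = 6 - -4 = 6 + 4 = 10$)
$h - 21 \left(\frac{Q}{-57} + \frac{192}{251}\right) = 10 - 21 \left(\frac{i \sqrt{5}}{-57} + \frac{192}{251}\right) = 10 - 21 \left(i \sqrt{5} \left(- \frac{1}{57}\right) + 192 \cdot \frac{1}{251}\right) = 10 - 21 \left(- \frac{i \sqrt{5}}{57} + \frac{192}{251}\right) = 10 - 21 \left(\frac{192}{251} - \frac{i \sqrt{5}}{57}\right) = 10 - \left(\frac{4032}{251} - \frac{7 i \sqrt{5}}{19}\right) = - \frac{1522}{251} + \frac{7 i \sqrt{5}}{19}$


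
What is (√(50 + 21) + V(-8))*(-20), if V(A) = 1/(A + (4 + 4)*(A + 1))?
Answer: 5/16 - 20*√71 ≈ -168.21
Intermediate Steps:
V(A) = 1/(8 + 9*A) (V(A) = 1/(A + 8*(1 + A)) = 1/(A + (8 + 8*A)) = 1/(8 + 9*A))
(√(50 + 21) + V(-8))*(-20) = (√(50 + 21) + 1/(8 + 9*(-8)))*(-20) = (√71 + 1/(8 - 72))*(-20) = (√71 + 1/(-64))*(-20) = (√71 - 1/64)*(-20) = (-1/64 + √71)*(-20) = 5/16 - 20*√71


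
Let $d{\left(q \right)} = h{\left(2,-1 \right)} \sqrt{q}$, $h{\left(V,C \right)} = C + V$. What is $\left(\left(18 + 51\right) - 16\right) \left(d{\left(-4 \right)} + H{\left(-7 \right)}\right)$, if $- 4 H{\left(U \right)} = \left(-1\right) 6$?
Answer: $\frac{159}{2} + 106 i \approx 79.5 + 106.0 i$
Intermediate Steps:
$d{\left(q \right)} = \sqrt{q}$ ($d{\left(q \right)} = \left(-1 + 2\right) \sqrt{q} = 1 \sqrt{q} = \sqrt{q}$)
$H{\left(U \right)} = \frac{3}{2}$ ($H{\left(U \right)} = - \frac{\left(-1\right) 6}{4} = \left(- \frac{1}{4}\right) \left(-6\right) = \frac{3}{2}$)
$\left(\left(18 + 51\right) - 16\right) \left(d{\left(-4 \right)} + H{\left(-7 \right)}\right) = \left(\left(18 + 51\right) - 16\right) \left(\sqrt{-4} + \frac{3}{2}\right) = \left(69 - 16\right) \left(2 i + \frac{3}{2}\right) = 53 \left(\frac{3}{2} + 2 i\right) = \frac{159}{2} + 106 i$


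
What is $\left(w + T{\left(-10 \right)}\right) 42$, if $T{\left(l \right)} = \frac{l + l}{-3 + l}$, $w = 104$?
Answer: $\frac{57624}{13} \approx 4432.6$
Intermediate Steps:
$T{\left(l \right)} = \frac{2 l}{-3 + l}$
$\left(w + T{\left(-10 \right)}\right) 42 = \left(104 + 2 \left(-10\right) \frac{1}{-3 - 10}\right) 42 = \left(104 + 2 \left(-10\right) \frac{1}{-13}\right) 42 = \left(104 + 2 \left(-10\right) \left(- \frac{1}{13}\right)\right) 42 = \left(104 + \frac{20}{13}\right) 42 = \frac{1372}{13} \cdot 42 = \frac{57624}{13}$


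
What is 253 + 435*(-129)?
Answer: -55862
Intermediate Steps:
253 + 435*(-129) = 253 - 56115 = -55862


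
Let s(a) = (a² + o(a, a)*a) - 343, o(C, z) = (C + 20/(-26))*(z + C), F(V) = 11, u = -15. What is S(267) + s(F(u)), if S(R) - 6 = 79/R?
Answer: 7844953/3471 ≈ 2260.1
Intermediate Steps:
o(C, z) = (-10/13 + C)*(C + z) (o(C, z) = (C + 20*(-1/26))*(C + z) = (C - 10/13)*(C + z) = (-10/13 + C)*(C + z))
S(R) = 6 + 79/R
s(a) = -343 + a² + a*(2*a² - 20*a/13) (s(a) = (a² + (a² - 10*a/13 - 10*a/13 + a*a)*a) - 343 = (a² + (a² - 10*a/13 - 10*a/13 + a²)*a) - 343 = (a² + (2*a² - 20*a/13)*a) - 343 = (a² + a*(2*a² - 20*a/13)) - 343 = -343 + a² + a*(2*a² - 20*a/13))
S(267) + s(F(u)) = (6 + 79/267) + (-343 + 2*11³ - 7/13*11²) = (6 + 79*(1/267)) + (-343 + 2*1331 - 7/13*121) = (6 + 79/267) + (-343 + 2662 - 847/13) = 1681/267 + 29300/13 = 7844953/3471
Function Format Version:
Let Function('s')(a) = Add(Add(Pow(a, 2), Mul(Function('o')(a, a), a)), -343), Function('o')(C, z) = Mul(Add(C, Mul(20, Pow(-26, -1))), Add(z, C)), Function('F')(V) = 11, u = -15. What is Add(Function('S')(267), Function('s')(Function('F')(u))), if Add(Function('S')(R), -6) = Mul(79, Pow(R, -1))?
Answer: Rational(7844953, 3471) ≈ 2260.1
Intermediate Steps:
Function('o')(C, z) = Mul(Add(Rational(-10, 13), C), Add(C, z)) (Function('o')(C, z) = Mul(Add(C, Mul(20, Rational(-1, 26))), Add(C, z)) = Mul(Add(C, Rational(-10, 13)), Add(C, z)) = Mul(Add(Rational(-10, 13), C), Add(C, z)))
Function('S')(R) = Add(6, Mul(79, Pow(R, -1)))
Function('s')(a) = Add(-343, Pow(a, 2), Mul(a, Add(Mul(2, Pow(a, 2)), Mul(Rational(-20, 13), a)))) (Function('s')(a) = Add(Add(Pow(a, 2), Mul(Add(Pow(a, 2), Mul(Rational(-10, 13), a), Mul(Rational(-10, 13), a), Mul(a, a)), a)), -343) = Add(Add(Pow(a, 2), Mul(Add(Pow(a, 2), Mul(Rational(-10, 13), a), Mul(Rational(-10, 13), a), Pow(a, 2)), a)), -343) = Add(Add(Pow(a, 2), Mul(Add(Mul(2, Pow(a, 2)), Mul(Rational(-20, 13), a)), a)), -343) = Add(Add(Pow(a, 2), Mul(a, Add(Mul(2, Pow(a, 2)), Mul(Rational(-20, 13), a)))), -343) = Add(-343, Pow(a, 2), Mul(a, Add(Mul(2, Pow(a, 2)), Mul(Rational(-20, 13), a)))))
Add(Function('S')(267), Function('s')(Function('F')(u))) = Add(Add(6, Mul(79, Pow(267, -1))), Add(-343, Mul(2, Pow(11, 3)), Mul(Rational(-7, 13), Pow(11, 2)))) = Add(Add(6, Mul(79, Rational(1, 267))), Add(-343, Mul(2, 1331), Mul(Rational(-7, 13), 121))) = Add(Add(6, Rational(79, 267)), Add(-343, 2662, Rational(-847, 13))) = Add(Rational(1681, 267), Rational(29300, 13)) = Rational(7844953, 3471)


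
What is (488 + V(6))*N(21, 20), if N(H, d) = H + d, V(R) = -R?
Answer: 19762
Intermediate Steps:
(488 + V(6))*N(21, 20) = (488 - 1*6)*(21 + 20) = (488 - 6)*41 = 482*41 = 19762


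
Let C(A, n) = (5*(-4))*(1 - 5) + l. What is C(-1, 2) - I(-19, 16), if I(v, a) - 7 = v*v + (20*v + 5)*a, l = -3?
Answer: 5709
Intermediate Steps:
C(A, n) = 77 (C(A, n) = (5*(-4))*(1 - 5) - 3 = -20*(-4) - 3 = 80 - 3 = 77)
I(v, a) = 7 + v**2 + a*(5 + 20*v) (I(v, a) = 7 + (v*v + (20*v + 5)*a) = 7 + (v**2 + (5 + 20*v)*a) = 7 + (v**2 + a*(5 + 20*v)) = 7 + v**2 + a*(5 + 20*v))
C(-1, 2) - I(-19, 16) = 77 - (7 + (-19)**2 + 5*16 + 20*16*(-19)) = 77 - (7 + 361 + 80 - 6080) = 77 - 1*(-5632) = 77 + 5632 = 5709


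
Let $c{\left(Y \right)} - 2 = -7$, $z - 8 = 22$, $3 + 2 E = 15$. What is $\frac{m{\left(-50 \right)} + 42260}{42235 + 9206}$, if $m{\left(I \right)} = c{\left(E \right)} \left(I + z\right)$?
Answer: $\frac{14120}{17147} \approx 0.82347$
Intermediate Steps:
$E = 6$ ($E = - \frac{3}{2} + \frac{1}{2} \cdot 15 = - \frac{3}{2} + \frac{15}{2} = 6$)
$z = 30$ ($z = 8 + 22 = 30$)
$c{\left(Y \right)} = -5$ ($c{\left(Y \right)} = 2 - 7 = -5$)
$m{\left(I \right)} = -150 - 5 I$ ($m{\left(I \right)} = - 5 \left(I + 30\right) = - 5 \left(30 + I\right) = -150 - 5 I$)
$\frac{m{\left(-50 \right)} + 42260}{42235 + 9206} = \frac{\left(-150 - -250\right) + 42260}{42235 + 9206} = \frac{\left(-150 + 250\right) + 42260}{51441} = \left(100 + 42260\right) \frac{1}{51441} = 42360 \cdot \frac{1}{51441} = \frac{14120}{17147}$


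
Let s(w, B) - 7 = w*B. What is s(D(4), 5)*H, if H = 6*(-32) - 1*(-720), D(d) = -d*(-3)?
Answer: 35376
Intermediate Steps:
D(d) = 3*d (D(d) = -(-3)*d = 3*d)
s(w, B) = 7 + B*w (s(w, B) = 7 + w*B = 7 + B*w)
H = 528 (H = -192 + 720 = 528)
s(D(4), 5)*H = (7 + 5*(3*4))*528 = (7 + 5*12)*528 = (7 + 60)*528 = 67*528 = 35376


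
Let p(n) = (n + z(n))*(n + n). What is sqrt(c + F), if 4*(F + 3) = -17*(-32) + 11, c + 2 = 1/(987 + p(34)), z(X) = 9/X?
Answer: sqrt(5886344883)/6634 ≈ 11.565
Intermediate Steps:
p(n) = 2*n*(n + 9/n) (p(n) = (n + 9/n)*(n + n) = (n + 9/n)*(2*n) = 2*n*(n + 9/n))
c = -6633/3317 (c = -2 + 1/(987 + (18 + 2*34**2)) = -2 + 1/(987 + (18 + 2*1156)) = -2 + 1/(987 + (18 + 2312)) = -2 + 1/(987 + 2330) = -2 + 1/3317 = -6633/3317 ≈ -1.9997)
F = 543/4 (F = -3 + (-17*(-32) + 11)/4 = -3 + (544 + 11)/4 = -3 + (1/4)*555 = -3 + 555/4 = 543/4 ≈ 135.75)
sqrt(c + F) = sqrt(-6633/3317 + 543/4) = sqrt(1774599/13268) = sqrt(5886344883)/6634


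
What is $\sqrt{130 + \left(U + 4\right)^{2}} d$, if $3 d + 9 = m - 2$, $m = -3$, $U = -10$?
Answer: $- \frac{14 \sqrt{166}}{3} \approx -60.126$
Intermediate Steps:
$d = - \frac{14}{3}$ ($d = -3 + \frac{-3 - 2}{3} = -3 + \frac{1}{3} \left(-5\right) = -3 - \frac{5}{3} = - \frac{14}{3} \approx -4.6667$)
$\sqrt{130 + \left(U + 4\right)^{2}} d = \sqrt{130 + \left(-10 + 4\right)^{2}} \left(- \frac{14}{3}\right) = \sqrt{130 + \left(-6\right)^{2}} \left(- \frac{14}{3}\right) = \sqrt{130 + 36} \left(- \frac{14}{3}\right) = \sqrt{166} \left(- \frac{14}{3}\right) = - \frac{14 \sqrt{166}}{3}$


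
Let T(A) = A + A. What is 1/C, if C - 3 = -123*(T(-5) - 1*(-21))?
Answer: -1/1350 ≈ -0.00074074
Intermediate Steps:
T(A) = 2*A
C = -1350 (C = 3 - 123*(2*(-5) - 1*(-21)) = 3 - 123*(-10 + 21) = 3 - 123*11 = 3 - 1353 = -1350)
1/C = 1/(-1350) = -1/1350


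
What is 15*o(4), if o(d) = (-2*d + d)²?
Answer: 240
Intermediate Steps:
o(d) = d² (o(d) = (-d)² = d²)
15*o(4) = 15*4² = 15*16 = 240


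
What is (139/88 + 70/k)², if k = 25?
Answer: 3713329/193600 ≈ 19.180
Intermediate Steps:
(139/88 + 70/k)² = (139/88 + 70/25)² = (139*(1/88) + 70*(1/25))² = (139/88 + 14/5)² = (1927/440)² = 3713329/193600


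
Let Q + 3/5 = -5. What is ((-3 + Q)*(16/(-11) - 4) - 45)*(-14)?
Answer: -294/11 ≈ -26.727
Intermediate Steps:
Q = -28/5 (Q = -⅗ - 5 = -28/5 ≈ -5.6000)
((-3 + Q)*(16/(-11) - 4) - 45)*(-14) = ((-3 - 28/5)*(16/(-11) - 4) - 45)*(-14) = (-43*(16*(-1/11) - 4)/5 - 45)*(-14) = (-43*(-16/11 - 4)/5 - 45)*(-14) = (-43/5*(-60/11) - 45)*(-14) = (516/11 - 45)*(-14) = (21/11)*(-14) = -294/11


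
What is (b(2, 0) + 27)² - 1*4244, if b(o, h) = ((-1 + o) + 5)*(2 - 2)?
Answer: -3515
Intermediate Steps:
b(o, h) = 0 (b(o, h) = (4 + o)*0 = 0)
(b(2, 0) + 27)² - 1*4244 = (0 + 27)² - 1*4244 = 27² - 4244 = 729 - 4244 = -3515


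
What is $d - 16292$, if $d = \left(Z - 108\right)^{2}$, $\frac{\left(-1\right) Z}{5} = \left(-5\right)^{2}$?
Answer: $37997$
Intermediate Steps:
$Z = -125$ ($Z = - 5 \left(-5\right)^{2} = \left(-5\right) 25 = -125$)
$d = 54289$ ($d = \left(-125 - 108\right)^{2} = \left(-233\right)^{2} = 54289$)
$d - 16292 = 54289 - 16292 = 37997$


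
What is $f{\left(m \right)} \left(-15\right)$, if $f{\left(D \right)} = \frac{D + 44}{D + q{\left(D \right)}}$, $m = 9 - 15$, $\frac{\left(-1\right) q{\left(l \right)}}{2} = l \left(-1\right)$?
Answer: $\frac{95}{3} \approx 31.667$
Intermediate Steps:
$q{\left(l \right)} = 2 l$ ($q{\left(l \right)} = - 2 l \left(-1\right) = - 2 \left(- l\right) = 2 l$)
$m = -6$
$f{\left(D \right)} = \frac{44 + D}{3 D}$ ($f{\left(D \right)} = \frac{D + 44}{D + 2 D} = \frac{44 + D}{3 D}$)
$f{\left(m \right)} \left(-15\right) = \frac{44 - 6}{3 \left(-6\right)} \left(-15\right) = \frac{1}{3} \left(- \frac{1}{6}\right) 38 \left(-15\right) = \left(- \frac{19}{9}\right) \left(-15\right) = \frac{95}{3}$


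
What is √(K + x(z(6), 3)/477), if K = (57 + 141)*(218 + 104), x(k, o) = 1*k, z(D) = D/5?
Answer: √40295387490/795 ≈ 252.50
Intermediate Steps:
z(D) = D/5 (z(D) = D*(⅕) = D/5)
x(k, o) = k
K = 63756 (K = 198*322 = 63756)
√(K + x(z(6), 3)/477) = √(63756 + ((⅕)*6)/477) = √(63756 + (6/5)*(1/477)) = √(63756 + 2/795) = √(50686022/795) = √40295387490/795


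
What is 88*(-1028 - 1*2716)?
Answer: -329472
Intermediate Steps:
88*(-1028 - 1*2716) = 88*(-1028 - 2716) = 88*(-3744) = -329472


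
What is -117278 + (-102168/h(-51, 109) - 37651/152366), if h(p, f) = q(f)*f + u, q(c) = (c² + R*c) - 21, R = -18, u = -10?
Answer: -803275578359309/6849308798 ≈ -1.1728e+5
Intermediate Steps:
q(c) = -21 + c² - 18*c (q(c) = (c² - 18*c) - 21 = -21 + c² - 18*c)
h(p, f) = -10 + f*(-21 + f² - 18*f) (h(p, f) = (-21 + f² - 18*f)*f - 10 = f*(-21 + f² - 18*f) - 10 = -10 + f*(-21 + f² - 18*f))
-117278 + (-102168/h(-51, 109) - 37651/152366) = -117278 + (-102168/(-10 - 1*109*(21 - 1*109² + 18*109)) - 37651/152366) = -117278 + (-102168/(-10 - 1*109*(21 - 1*11881 + 1962)) - 37651*1/152366) = -117278 + (-102168/(-10 - 1*109*(21 - 11881 + 1962)) - 37651/152366) = -117278 + (-102168/(-10 - 1*109*(-9898)) - 37651/152366) = -117278 + (-102168/(-10 + 1078882) - 37651/152366) = -117278 + (-102168/1078872 - 37651/152366) = -117278 + (-102168*1/1078872 - 37651/152366) = -117278 + (-4257/44953 - 37651/152366) = -117278 - 2341147465/6849308798 = -803275578359309/6849308798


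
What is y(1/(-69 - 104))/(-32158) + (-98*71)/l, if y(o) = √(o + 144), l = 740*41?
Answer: -3479/15170 - √4309603/5563334 ≈ -0.22971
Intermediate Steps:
l = 30340
y(o) = √(144 + o)
y(1/(-69 - 104))/(-32158) + (-98*71)/l = √(144 + 1/(-69 - 104))/(-32158) - 98*71/30340 = √(144 + 1/(-173))*(-1/32158) - 6958*1/30340 = √(144 - 1/173)*(-1/32158) - 3479/15170 = √(24911/173)*(-1/32158) - 3479/15170 = (√4309603/173)*(-1/32158) - 3479/15170 = -√4309603/5563334 - 3479/15170 = -3479/15170 - √4309603/5563334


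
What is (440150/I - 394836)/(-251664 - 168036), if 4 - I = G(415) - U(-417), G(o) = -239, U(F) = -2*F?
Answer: 212399111/226008450 ≈ 0.93978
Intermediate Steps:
I = 1077 (I = 4 - (-239 - (-2)*(-417)) = 4 - (-239 - 1*834) = 4 - (-239 - 834) = 4 - 1*(-1073) = 4 + 1073 = 1077)
(440150/I - 394836)/(-251664 - 168036) = (440150/1077 - 394836)/(-251664 - 168036) = (440150*(1/1077) - 394836)/(-419700) = (440150/1077 - 394836)*(-1/419700) = -424798222/1077*(-1/419700) = 212399111/226008450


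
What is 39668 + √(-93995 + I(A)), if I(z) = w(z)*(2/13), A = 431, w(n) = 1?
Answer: 39668 + I*√15885129/13 ≈ 39668.0 + 306.59*I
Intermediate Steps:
I(z) = 2/13 (I(z) = 1*(2/13) = 2/13)
39668 + √(-93995 + I(A)) = 39668 + √(-93995 + 2/13) = 39668 + √(-1221933/13) = 39668 + I*√15885129/13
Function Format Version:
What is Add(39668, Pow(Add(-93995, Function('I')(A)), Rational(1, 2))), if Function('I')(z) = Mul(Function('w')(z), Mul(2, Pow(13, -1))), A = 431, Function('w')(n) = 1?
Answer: Add(39668, Mul(Rational(1, 13), I, Pow(15885129, Rational(1, 2)))) ≈ Add(39668., Mul(306.59, I))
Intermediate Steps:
Function('I')(z) = Rational(2, 13) (Function('I')(z) = Mul(1, Mul(2, Pow(13, -1))) = Mul(1, Mul(2, Rational(1, 13))) = Mul(1, Rational(2, 13)) = Rational(2, 13))
Add(39668, Pow(Add(-93995, Function('I')(A)), Rational(1, 2))) = Add(39668, Pow(Add(-93995, Rational(2, 13)), Rational(1, 2))) = Add(39668, Pow(Rational(-1221933, 13), Rational(1, 2))) = Add(39668, Mul(Rational(1, 13), I, Pow(15885129, Rational(1, 2))))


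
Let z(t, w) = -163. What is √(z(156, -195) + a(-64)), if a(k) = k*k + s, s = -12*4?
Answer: √3885 ≈ 62.330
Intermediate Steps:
s = -48
a(k) = -48 + k² (a(k) = k*k - 48 = k² - 48 = -48 + k²)
√(z(156, -195) + a(-64)) = √(-163 + (-48 + (-64)²)) = √(-163 + (-48 + 4096)) = √(-163 + 4048) = √3885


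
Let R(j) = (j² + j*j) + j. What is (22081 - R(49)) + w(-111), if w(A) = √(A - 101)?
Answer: 17230 + 2*I*√53 ≈ 17230.0 + 14.56*I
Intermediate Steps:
R(j) = j + 2*j² (R(j) = (j² + j²) + j = 2*j² + j = j + 2*j²)
w(A) = √(-101 + A)
(22081 - R(49)) + w(-111) = (22081 - 49*(1 + 2*49)) + √(-101 - 111) = (22081 - 49*(1 + 98)) + √(-212) = (22081 - 49*99) + 2*I*√53 = (22081 - 1*4851) + 2*I*√53 = (22081 - 4851) + 2*I*√53 = 17230 + 2*I*√53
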